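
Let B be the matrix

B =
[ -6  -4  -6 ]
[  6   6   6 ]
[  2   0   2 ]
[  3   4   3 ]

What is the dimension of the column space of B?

Row reduce to echelon form.
R2 ← R2 + R1: [0, 2, 0]
R3 ← R3 + (1/3)·R1: [0, -4/3, 0]
R4 ← R4 + (1/2)·R1: [0, 2, 0]
R3 ← R3 + (2/3)·R2: [0, 0, 0]
R4 ← R4 − R2: [0, 0, 0]
Echelon form has 2 nonzero rows, so rank(B) = 2.
The column space has dimension equal to the rank: 2.

2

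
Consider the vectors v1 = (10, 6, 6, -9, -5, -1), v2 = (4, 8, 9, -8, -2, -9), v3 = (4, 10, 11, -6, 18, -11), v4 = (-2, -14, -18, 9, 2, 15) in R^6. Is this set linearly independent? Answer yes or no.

yes

Form the matrix with these vectors as rows and row reduce.
R2 ← R2 − (2/5)·R1: [0, 28/5, 33/5, -22/5, 0, -43/5]
R3 ← R3 − (2/5)·R1: [0, 38/5, 43/5, -12/5, 20, -53/5]
R4 ← R4 + (1/5)·R1: [0, -64/5, -84/5, 36/5, 1, 74/5]
R3 ← R3 − (19/14)·R2: [0, 0, -5/14, 25/7, 20, 15/14]
R4 ← R4 + (16/7)·R2: [0, 0, -12/7, -20/7, 1, -34/7]
R4 ← R4 − (24/5)·R3: [0, 0, 0, -20, -95, -10]
4 nonzero rows, so the 4 vectors span a space of dimension 4.
Since 4 = 4, the vectors are linearly independent.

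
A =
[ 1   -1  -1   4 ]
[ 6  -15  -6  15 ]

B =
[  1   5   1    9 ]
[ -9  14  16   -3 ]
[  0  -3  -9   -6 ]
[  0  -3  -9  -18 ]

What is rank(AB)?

2

First compute AB:
[[ 10, -18, -42, -54],
 [141, -207, -315, -135]]
Now row reduce the product.
R2 ← R2 − (141/10)·R1: [0, 234/5, 1386/5, 3132/5]
2 nonzero rows, so rank(AB) = 2.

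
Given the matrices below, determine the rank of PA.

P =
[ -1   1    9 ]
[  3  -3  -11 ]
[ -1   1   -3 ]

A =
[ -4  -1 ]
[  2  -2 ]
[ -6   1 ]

1

First compute PA:
[[-48,   8],
 [ 48,  -8],
 [ 24,  -4]]
Now row reduce the product.
R2 ← R2 + R1: [0, 0]
R3 ← R3 + (1/2)·R1: [0, 0]
1 nonzero row, so rank(PA) = 1.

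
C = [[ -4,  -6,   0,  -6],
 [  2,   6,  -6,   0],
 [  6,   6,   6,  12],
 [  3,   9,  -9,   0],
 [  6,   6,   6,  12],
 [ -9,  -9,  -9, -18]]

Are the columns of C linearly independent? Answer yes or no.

Row reduce C to echelon form.
R2 ← R2 + (1/2)·R1: [0, 3, -6, -3]
R3 ← R3 + (3/2)·R1: [0, -3, 6, 3]
R4 ← R4 + (3/4)·R1: [0, 9/2, -9, -9/2]
R5 ← R5 + (3/2)·R1: [0, -3, 6, 3]
R6 ← R6 − (9/4)·R1: [0, 9/2, -9, -9/2]
R3 ← R3 + R2: [0, 0, 0, 0]
R4 ← R4 − (3/2)·R2: [0, 0, 0, 0]
R5 ← R5 + R2: [0, 0, 0, 0]
R6 ← R6 − (3/2)·R2: [0, 0, 0, 0]
2 pivots among 4 columns.
Only 2 < 4 pivot columns, so the columns are linearly dependent.

no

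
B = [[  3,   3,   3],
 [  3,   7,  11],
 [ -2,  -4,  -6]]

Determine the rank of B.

2

Row reduce to echelon form.
R2 ← R2 − R1: [0, 4, 8]
R3 ← R3 + (2/3)·R1: [0, -2, -4]
R3 ← R3 + (1/2)·R2: [0, 0, 0]
Echelon form has 2 nonzero rows, so rank(B) = 2.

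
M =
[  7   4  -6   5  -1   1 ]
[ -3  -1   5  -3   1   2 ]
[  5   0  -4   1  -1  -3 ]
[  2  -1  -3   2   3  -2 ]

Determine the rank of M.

Row reduce to echelon form.
R2 ← R2 + (3/7)·R1: [0, 5/7, 17/7, -6/7, 4/7, 17/7]
R3 ← R3 − (5/7)·R1: [0, -20/7, 2/7, -18/7, -2/7, -26/7]
R4 ← R4 − (2/7)·R1: [0, -15/7, -9/7, 4/7, 23/7, -16/7]
R3 ← R3 + (4)·R2: [0, 0, 10, -6, 2, 6]
R4 ← R4 + (3)·R2: [0, 0, 6, -2, 5, 5]
R4 ← R4 − (3/5)·R3: [0, 0, 0, 8/5, 19/5, 7/5]
Echelon form has 4 nonzero rows, so rank(M) = 4.

4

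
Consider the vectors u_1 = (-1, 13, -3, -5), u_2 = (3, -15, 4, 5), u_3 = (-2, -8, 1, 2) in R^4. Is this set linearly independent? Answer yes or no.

Form the matrix with these vectors as rows and row reduce.
R2 ← R2 + (3)·R1: [0, 24, -5, -10]
R3 ← R3 − (2)·R1: [0, -34, 7, 12]
R3 ← R3 + (17/12)·R2: [0, 0, -1/12, -13/6]
3 nonzero rows, so the 3 vectors span a space of dimension 3.
Since 3 = 3, the vectors are linearly independent.

yes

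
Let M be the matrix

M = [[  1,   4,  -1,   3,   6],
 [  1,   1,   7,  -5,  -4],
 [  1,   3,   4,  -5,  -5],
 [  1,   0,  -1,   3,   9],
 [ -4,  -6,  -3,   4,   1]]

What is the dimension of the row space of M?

5

Row reduce to echelon form.
R2 ← R2 − R1: [0, -3, 8, -8, -10]
R3 ← R3 − R1: [0, -1, 5, -8, -11]
R4 ← R4 − R1: [0, -4, 0, 0, 3]
R5 ← R5 + (4)·R1: [0, 10, -7, 16, 25]
R3 ← R3 − (1/3)·R2: [0, 0, 7/3, -16/3, -23/3]
R4 ← R4 − (4/3)·R2: [0, 0, -32/3, 32/3, 49/3]
R5 ← R5 + (10/3)·R2: [0, 0, 59/3, -32/3, -25/3]
R4 ← R4 + (32/7)·R3: [0, 0, 0, -96/7, -131/7]
R5 ← R5 − (59/7)·R3: [0, 0, 0, 240/7, 394/7]
R5 ← R5 + (5/2)·R4: [0, 0, 0, 0, 19/2]
Echelon form has 5 nonzero rows, so rank(M) = 5.
The row space has dimension equal to the rank: 5.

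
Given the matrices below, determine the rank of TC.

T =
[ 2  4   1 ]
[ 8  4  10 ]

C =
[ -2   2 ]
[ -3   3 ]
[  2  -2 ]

1

First compute TC:
[[-14,  14],
 [ -8,   8]]
Now row reduce the product.
R2 ← R2 − (4/7)·R1: [0, 0]
1 nonzero row, so rank(TC) = 1.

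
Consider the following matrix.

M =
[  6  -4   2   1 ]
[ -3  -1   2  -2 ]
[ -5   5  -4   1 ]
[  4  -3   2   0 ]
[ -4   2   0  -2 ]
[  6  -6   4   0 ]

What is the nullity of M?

1

Row reduce to echelon form.
R2 ← R2 + (1/2)·R1: [0, -3, 3, -3/2]
R3 ← R3 + (5/6)·R1: [0, 5/3, -7/3, 11/6]
R4 ← R4 − (2/3)·R1: [0, -1/3, 2/3, -2/3]
R5 ← R5 + (2/3)·R1: [0, -2/3, 4/3, -4/3]
R6 ← R6 − R1: [0, -2, 2, -1]
R3 ← R3 + (5/9)·R2: [0, 0, -2/3, 1]
R4 ← R4 − (1/9)·R2: [0, 0, 1/3, -1/2]
R5 ← R5 − (2/9)·R2: [0, 0, 2/3, -1]
R6 ← R6 − (2/3)·R2: [0, 0, 0, 0]
R4 ← R4 + (1/2)·R3: [0, 0, 0, 0]
R5 ← R5 + R3: [0, 0, 0, 0]
3 nonzero rows, so rank(M) = 3.
M has 4 columns; by rank–nullity, nullity = 4 − 3 = 1.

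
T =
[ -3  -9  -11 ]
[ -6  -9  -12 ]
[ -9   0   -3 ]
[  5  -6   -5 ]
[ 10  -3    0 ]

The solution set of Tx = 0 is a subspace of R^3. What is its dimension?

1

Row reduce to echelon form.
R2 ← R2 − (2)·R1: [0, 9, 10]
R3 ← R3 − (3)·R1: [0, 27, 30]
R4 ← R4 + (5/3)·R1: [0, -21, -70/3]
R5 ← R5 + (10/3)·R1: [0, -33, -110/3]
R3 ← R3 − (3)·R2: [0, 0, 0]
R4 ← R4 + (7/3)·R2: [0, 0, 0]
R5 ← R5 + (11/3)·R2: [0, 0, 0]
2 nonzero rows, so rank(T) = 2.
T has 3 columns; by rank–nullity, nullity = 3 − 2 = 1.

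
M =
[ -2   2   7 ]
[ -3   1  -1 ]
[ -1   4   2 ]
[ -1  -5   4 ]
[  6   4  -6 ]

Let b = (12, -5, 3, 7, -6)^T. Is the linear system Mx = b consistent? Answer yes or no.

Row reduce the augmented matrix [M | b].
R2 ← R2 − (3/2)·R1: [0, -2, -23/2, -23]
R3 ← R3 − (1/2)·R1: [0, 3, -3/2, -3]
R4 ← R4 − (1/2)·R1: [0, -6, 1/2, 1]
R5 ← R5 + (3)·R1: [0, 10, 15, 30]
R3 ← R3 + (3/2)·R2: [0, 0, -75/4, -75/2]
R4 ← R4 − (3)·R2: [0, 0, 35, 70]
R5 ← R5 + (5)·R2: [0, 0, -85/2, -85]
R4 ← R4 + (28/15)·R3: [0, 0, 0, 0]
R5 ← R5 − (34/15)·R3: [0, 0, 0, 0]
The echelon form has 3 nonzero rows, and every pivot lies in the first 3 columns, so rank(M) = rank([M|b]) = 3.
The system is consistent.

yes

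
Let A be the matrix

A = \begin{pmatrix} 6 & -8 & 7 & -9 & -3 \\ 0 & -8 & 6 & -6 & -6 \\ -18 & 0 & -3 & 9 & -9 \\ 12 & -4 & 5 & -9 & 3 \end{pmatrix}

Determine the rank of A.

Row reduce to echelon form.
R3 ← R3 + (3)·R1: [0, -24, 18, -18, -18]
R4 ← R4 − (2)·R1: [0, 12, -9, 9, 9]
R3 ← R3 − (3)·R2: [0, 0, 0, 0, 0]
R4 ← R4 + (3/2)·R2: [0, 0, 0, 0, 0]
Echelon form has 2 nonzero rows, so rank(A) = 2.

2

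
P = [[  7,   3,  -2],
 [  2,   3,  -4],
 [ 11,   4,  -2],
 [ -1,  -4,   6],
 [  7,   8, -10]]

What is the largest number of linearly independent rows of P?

Row reduce to echelon form.
R2 ← R2 − (2/7)·R1: [0, 15/7, -24/7]
R3 ← R3 − (11/7)·R1: [0, -5/7, 8/7]
R4 ← R4 + (1/7)·R1: [0, -25/7, 40/7]
R5 ← R5 − R1: [0, 5, -8]
R3 ← R3 + (1/3)·R2: [0, 0, 0]
R4 ← R4 + (5/3)·R2: [0, 0, 0]
R5 ← R5 − (7/3)·R2: [0, 0, 0]
Echelon form has 2 nonzero rows, so rank(P) = 2.
The rank gives the maximum number of linearly independent rows: 2.

2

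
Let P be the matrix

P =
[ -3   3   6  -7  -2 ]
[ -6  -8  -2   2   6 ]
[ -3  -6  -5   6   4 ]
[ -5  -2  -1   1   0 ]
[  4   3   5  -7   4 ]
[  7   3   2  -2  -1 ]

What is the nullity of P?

Row reduce to echelon form.
R2 ← R2 − (2)·R1: [0, -14, -14, 16, 10]
R3 ← R3 − R1: [0, -9, -11, 13, 6]
R4 ← R4 − (5/3)·R1: [0, -7, -11, 38/3, 10/3]
R5 ← R5 + (4/3)·R1: [0, 7, 13, -49/3, 4/3]
R6 ← R6 + (7/3)·R1: [0, 10, 16, -55/3, -17/3]
R3 ← R3 − (9/14)·R2: [0, 0, -2, 19/7, -3/7]
R4 ← R4 − (1/2)·R2: [0, 0, -4, 14/3, -5/3]
R5 ← R5 + (1/2)·R2: [0, 0, 6, -25/3, 19/3]
R6 ← R6 + (5/7)·R2: [0, 0, 6, -145/21, 31/21]
R4 ← R4 − (2)·R3: [0, 0, 0, -16/21, -17/21]
R5 ← R5 + (3)·R3: [0, 0, 0, -4/21, 106/21]
R6 ← R6 + (3)·R3: [0, 0, 0, 26/21, 4/21]
R5 ← R5 − (1/4)·R4: [0, 0, 0, 0, 21/4]
R6 ← R6 + (13/8)·R4: [0, 0, 0, 0, -9/8]
R6 ← R6 + (3/14)·R5: [0, 0, 0, 0, 0]
5 nonzero rows, so rank(P) = 5.
P has 5 columns; by rank–nullity, nullity = 5 − 5 = 0.

0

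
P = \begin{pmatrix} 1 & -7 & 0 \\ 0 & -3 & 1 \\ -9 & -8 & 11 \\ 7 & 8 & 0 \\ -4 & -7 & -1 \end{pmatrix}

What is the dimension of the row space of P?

3

Row reduce to echelon form.
R3 ← R3 + (9)·R1: [0, -71, 11]
R4 ← R4 − (7)·R1: [0, 57, 0]
R5 ← R5 + (4)·R1: [0, -35, -1]
R3 ← R3 − (71/3)·R2: [0, 0, -38/3]
R4 ← R4 + (19)·R2: [0, 0, 19]
R5 ← R5 − (35/3)·R2: [0, 0, -38/3]
R4 ← R4 + (3/2)·R3: [0, 0, 0]
R5 ← R5 − R3: [0, 0, 0]
Echelon form has 3 nonzero rows, so rank(P) = 3.
The row space has dimension equal to the rank: 3.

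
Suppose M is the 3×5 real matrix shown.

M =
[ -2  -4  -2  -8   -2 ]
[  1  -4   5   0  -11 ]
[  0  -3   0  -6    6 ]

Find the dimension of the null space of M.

Row reduce to echelon form.
R2 ← R2 + (1/2)·R1: [0, -6, 4, -4, -12]
R3 ← R3 − (1/2)·R2: [0, 0, -2, -4, 12]
3 nonzero rows, so rank(M) = 3.
M has 5 columns; by rank–nullity, nullity = 5 − 3 = 2.

2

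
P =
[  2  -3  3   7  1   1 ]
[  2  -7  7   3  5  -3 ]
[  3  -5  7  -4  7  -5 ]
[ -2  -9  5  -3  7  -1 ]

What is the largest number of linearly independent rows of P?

Row reduce to echelon form.
R2 ← R2 − R1: [0, -4, 4, -4, 4, -4]
R3 ← R3 − (3/2)·R1: [0, -1/2, 5/2, -29/2, 11/2, -13/2]
R4 ← R4 + R1: [0, -12, 8, 4, 8, 0]
R3 ← R3 − (1/8)·R2: [0, 0, 2, -14, 5, -6]
R4 ← R4 − (3)·R2: [0, 0, -4, 16, -4, 12]
R4 ← R4 + (2)·R3: [0, 0, 0, -12, 6, 0]
Echelon form has 4 nonzero rows, so rank(P) = 4.
The rank gives the maximum number of linearly independent rows: 4.

4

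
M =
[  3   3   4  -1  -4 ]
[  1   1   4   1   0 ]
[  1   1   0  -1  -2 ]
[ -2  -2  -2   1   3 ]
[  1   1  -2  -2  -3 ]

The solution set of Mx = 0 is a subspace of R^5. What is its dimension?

3

Row reduce to echelon form.
R2 ← R2 − (1/3)·R1: [0, 0, 8/3, 4/3, 4/3]
R3 ← R3 − (1/3)·R1: [0, 0, -4/3, -2/3, -2/3]
R4 ← R4 + (2/3)·R1: [0, 0, 2/3, 1/3, 1/3]
R5 ← R5 − (1/3)·R1: [0, 0, -10/3, -5/3, -5/3]
R3 ← R3 + (1/2)·R2: [0, 0, 0, 0, 0]
R4 ← R4 − (1/4)·R2: [0, 0, 0, 0, 0]
R5 ← R5 + (5/4)·R2: [0, 0, 0, 0, 0]
2 nonzero rows, so rank(M) = 2.
M has 5 columns; by rank–nullity, nullity = 5 − 2 = 3.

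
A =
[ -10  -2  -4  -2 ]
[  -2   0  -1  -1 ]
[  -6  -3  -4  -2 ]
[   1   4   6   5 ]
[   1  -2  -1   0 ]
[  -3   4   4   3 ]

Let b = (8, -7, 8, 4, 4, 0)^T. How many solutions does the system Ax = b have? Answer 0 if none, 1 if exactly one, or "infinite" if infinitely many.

0

Row reduce the augmented matrix [A | b].
R2 ← R2 − (1/5)·R1: [0, 2/5, -1/5, -3/5, -43/5]
R3 ← R3 − (3/5)·R1: [0, -9/5, -8/5, -4/5, 16/5]
R4 ← R4 + (1/10)·R1: [0, 19/5, 28/5, 24/5, 24/5]
R5 ← R5 + (1/10)·R1: [0, -11/5, -7/5, -1/5, 24/5]
R6 ← R6 − (3/10)·R1: [0, 23/5, 26/5, 18/5, -12/5]
R3 ← R3 + (9/2)·R2: [0, 0, -5/2, -7/2, -71/2]
R4 ← R4 − (19/2)·R2: [0, 0, 15/2, 21/2, 173/2]
R5 ← R5 + (11/2)·R2: [0, 0, -5/2, -7/2, -85/2]
R6 ← R6 − (23/2)·R2: [0, 0, 15/2, 21/2, 193/2]
R4 ← R4 + (3)·R3: [0, 0, 0, 0, -20]
R5 ← R5 − R3: [0, 0, 0, 0, -7]
R6 ← R6 + (3)·R3: [0, 0, 0, 0, -10]
R5 ← R5 − (7/20)·R4: [0, 0, 0, 0, 0]
R6 ← R6 − (1/2)·R4: [0, 0, 0, 0, 0]
The echelon form has 4 nonzero rows; the last pivot sits in the augmented column, so rank(A) = 3 but rank([A|b]) = 4.
Since the ranks differ, the system is inconsistent.
It has no solutions.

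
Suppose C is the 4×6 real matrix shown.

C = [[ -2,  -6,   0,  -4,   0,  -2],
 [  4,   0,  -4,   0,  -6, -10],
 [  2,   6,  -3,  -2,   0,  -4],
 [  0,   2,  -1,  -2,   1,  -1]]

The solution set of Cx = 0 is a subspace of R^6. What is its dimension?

3

Row reduce to echelon form.
R2 ← R2 + (2)·R1: [0, -12, -4, -8, -6, -14]
R3 ← R3 + R1: [0, 0, -3, -6, 0, -6]
R4 ← R4 + (1/6)·R2: [0, 0, -5/3, -10/3, 0, -10/3]
R4 ← R4 − (5/9)·R3: [0, 0, 0, 0, 0, 0]
3 nonzero rows, so rank(C) = 3.
C has 6 columns; by rank–nullity, nullity = 6 − 3 = 3.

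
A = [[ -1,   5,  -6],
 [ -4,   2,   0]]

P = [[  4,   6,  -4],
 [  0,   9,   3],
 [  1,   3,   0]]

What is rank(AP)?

2

First compute AP:
[[-10,  21,  19],
 [-16,  -6,  22]]
Now row reduce the product.
R2 ← R2 − (8/5)·R1: [0, -198/5, -42/5]
2 nonzero rows, so rank(AP) = 2.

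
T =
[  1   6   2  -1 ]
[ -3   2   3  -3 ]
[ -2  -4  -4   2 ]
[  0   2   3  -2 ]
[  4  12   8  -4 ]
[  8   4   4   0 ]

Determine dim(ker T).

Row reduce to echelon form.
R2 ← R2 + (3)·R1: [0, 20, 9, -6]
R3 ← R3 + (2)·R1: [0, 8, 0, 0]
R5 ← R5 − (4)·R1: [0, -12, 0, 0]
R6 ← R6 − (8)·R1: [0, -44, -12, 8]
R3 ← R3 − (2/5)·R2: [0, 0, -18/5, 12/5]
R4 ← R4 − (1/10)·R2: [0, 0, 21/10, -7/5]
R5 ← R5 + (3/5)·R2: [0, 0, 27/5, -18/5]
R6 ← R6 + (11/5)·R2: [0, 0, 39/5, -26/5]
R4 ← R4 + (7/12)·R3: [0, 0, 0, 0]
R5 ← R5 + (3/2)·R3: [0, 0, 0, 0]
R6 ← R6 + (13/6)·R3: [0, 0, 0, 0]
3 nonzero rows, so rank(T) = 3.
T has 4 columns; by rank–nullity, nullity = 4 − 3 = 1.

1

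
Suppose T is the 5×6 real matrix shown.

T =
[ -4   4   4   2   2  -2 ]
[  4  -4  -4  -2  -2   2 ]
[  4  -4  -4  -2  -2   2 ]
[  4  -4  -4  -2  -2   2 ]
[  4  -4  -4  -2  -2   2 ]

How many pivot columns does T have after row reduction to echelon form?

1

Row reduce to echelon form.
R2 ← R2 + R1: [0, 0, 0, 0, 0, 0]
R3 ← R3 + R1: [0, 0, 0, 0, 0, 0]
R4 ← R4 + R1: [0, 0, 0, 0, 0, 0]
R5 ← R5 + R1: [0, 0, 0, 0, 0, 0]
Echelon form has 1 nonzero row, so rank(T) = 1.
Each nonzero row contributes one pivot column: 1 pivot columns.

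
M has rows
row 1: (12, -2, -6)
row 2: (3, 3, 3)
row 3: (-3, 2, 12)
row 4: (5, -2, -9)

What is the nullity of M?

Row reduce to echelon form.
R2 ← R2 − (1/4)·R1: [0, 7/2, 9/2]
R3 ← R3 + (1/4)·R1: [0, 3/2, 21/2]
R4 ← R4 − (5/12)·R1: [0, -7/6, -13/2]
R3 ← R3 − (3/7)·R2: [0, 0, 60/7]
R4 ← R4 + (1/3)·R2: [0, 0, -5]
R4 ← R4 + (7/12)·R3: [0, 0, 0]
3 nonzero rows, so rank(M) = 3.
M has 3 columns; by rank–nullity, nullity = 3 − 3 = 0.

0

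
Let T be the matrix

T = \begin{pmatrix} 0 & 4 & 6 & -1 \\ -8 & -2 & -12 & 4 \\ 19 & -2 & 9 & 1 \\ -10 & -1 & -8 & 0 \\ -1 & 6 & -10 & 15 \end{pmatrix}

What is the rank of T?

Row reduce to echelon form.
Swap R1 ↔ R2
R3 ← R3 + (19/8)·R1: [0, -27/4, -39/2, 21/2]
R4 ← R4 − (5/4)·R1: [0, 3/2, 7, -5]
R5 ← R5 − (1/8)·R1: [0, 25/4, -17/2, 29/2]
R3 ← R3 + (27/16)·R2: [0, 0, -75/8, 141/16]
R4 ← R4 − (3/8)·R2: [0, 0, 19/4, -37/8]
R5 ← R5 − (25/16)·R2: [0, 0, -143/8, 257/16]
R4 ← R4 + (38/75)·R3: [0, 0, 0, -4/25]
R5 ← R5 − (143/75)·R3: [0, 0, 0, -37/50]
R5 ← R5 − (37/8)·R4: [0, 0, 0, 0]
Echelon form has 4 nonzero rows, so rank(T) = 4.

4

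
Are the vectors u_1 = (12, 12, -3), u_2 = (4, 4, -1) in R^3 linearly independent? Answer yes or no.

no

Form the matrix with these vectors as rows and row reduce.
R2 ← R2 − (1/3)·R1: [0, 0, 0]
1 nonzero row, so the 2 vectors span a space of dimension 1.
Since 1 < 2, the vectors are linearly dependent.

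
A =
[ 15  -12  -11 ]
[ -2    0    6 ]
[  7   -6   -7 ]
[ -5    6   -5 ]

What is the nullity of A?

0

Row reduce to echelon form.
R2 ← R2 + (2/15)·R1: [0, -8/5, 68/15]
R3 ← R3 − (7/15)·R1: [0, -2/5, -28/15]
R4 ← R4 + (1/3)·R1: [0, 2, -26/3]
R3 ← R3 − (1/4)·R2: [0, 0, -3]
R4 ← R4 + (5/4)·R2: [0, 0, -3]
R4 ← R4 − R3: [0, 0, 0]
3 nonzero rows, so rank(A) = 3.
A has 3 columns; by rank–nullity, nullity = 3 − 3 = 0.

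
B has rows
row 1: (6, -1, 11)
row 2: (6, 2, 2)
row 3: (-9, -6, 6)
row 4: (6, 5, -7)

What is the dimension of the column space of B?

Row reduce to echelon form.
R2 ← R2 − R1: [0, 3, -9]
R3 ← R3 + (3/2)·R1: [0, -15/2, 45/2]
R4 ← R4 − R1: [0, 6, -18]
R3 ← R3 + (5/2)·R2: [0, 0, 0]
R4 ← R4 − (2)·R2: [0, 0, 0]
Echelon form has 2 nonzero rows, so rank(B) = 2.
The column space has dimension equal to the rank: 2.

2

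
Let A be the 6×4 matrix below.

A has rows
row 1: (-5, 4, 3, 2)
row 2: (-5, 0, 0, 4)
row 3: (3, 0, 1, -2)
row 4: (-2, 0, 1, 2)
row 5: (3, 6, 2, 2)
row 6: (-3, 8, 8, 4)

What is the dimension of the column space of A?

Row reduce to echelon form.
R2 ← R2 − R1: [0, -4, -3, 2]
R3 ← R3 + (3/5)·R1: [0, 12/5, 14/5, -4/5]
R4 ← R4 − (2/5)·R1: [0, -8/5, -1/5, 6/5]
R5 ← R5 + (3/5)·R1: [0, 42/5, 19/5, 16/5]
R6 ← R6 − (3/5)·R1: [0, 28/5, 31/5, 14/5]
R3 ← R3 + (3/5)·R2: [0, 0, 1, 2/5]
R4 ← R4 − (2/5)·R2: [0, 0, 1, 2/5]
R5 ← R5 + (21/10)·R2: [0, 0, -5/2, 37/5]
R6 ← R6 + (7/5)·R2: [0, 0, 2, 28/5]
R4 ← R4 − R3: [0, 0, 0, 0]
R5 ← R5 + (5/2)·R3: [0, 0, 0, 42/5]
R6 ← R6 − (2)·R3: [0, 0, 0, 24/5]
Swap R4 ↔ R5
R6 ← R6 − (4/7)·R4: [0, 0, 0, 0]
Echelon form has 4 nonzero rows, so rank(A) = 4.
The column space has dimension equal to the rank: 4.

4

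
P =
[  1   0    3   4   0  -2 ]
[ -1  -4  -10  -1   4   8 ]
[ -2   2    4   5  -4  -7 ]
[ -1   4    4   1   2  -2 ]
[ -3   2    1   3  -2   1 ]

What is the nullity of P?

Row reduce to echelon form.
R2 ← R2 + R1: [0, -4, -7, 3, 4, 6]
R3 ← R3 + (2)·R1: [0, 2, 10, 13, -4, -11]
R4 ← R4 + R1: [0, 4, 7, 5, 2, -4]
R5 ← R5 + (3)·R1: [0, 2, 10, 15, -2, -5]
R3 ← R3 + (1/2)·R2: [0, 0, 13/2, 29/2, -2, -8]
R4 ← R4 + R2: [0, 0, 0, 8, 6, 2]
R5 ← R5 + (1/2)·R2: [0, 0, 13/2, 33/2, 0, -2]
R5 ← R5 − R3: [0, 0, 0, 2, 2, 6]
R5 ← R5 − (1/4)·R4: [0, 0, 0, 0, 1/2, 11/2]
5 nonzero rows, so rank(P) = 5.
P has 6 columns; by rank–nullity, nullity = 6 − 5 = 1.

1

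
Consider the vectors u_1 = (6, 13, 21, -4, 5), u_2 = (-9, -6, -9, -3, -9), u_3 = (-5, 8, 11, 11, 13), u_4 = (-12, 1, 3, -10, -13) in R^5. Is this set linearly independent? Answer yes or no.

no

Form the matrix with these vectors as rows and row reduce.
R2 ← R2 + (3/2)·R1: [0, 27/2, 45/2, -9, -3/2]
R3 ← R3 + (5/6)·R1: [0, 113/6, 57/2, 23/3, 103/6]
R4 ← R4 + (2)·R1: [0, 27, 45, -18, -3]
R3 ← R3 − (113/81)·R2: [0, 0, -26/9, 182/9, 520/27]
R4 ← R4 − (2)·R2: [0, 0, 0, 0, 0]
3 nonzero rows, so the 4 vectors span a space of dimension 3.
Since 3 < 4, the vectors are linearly dependent.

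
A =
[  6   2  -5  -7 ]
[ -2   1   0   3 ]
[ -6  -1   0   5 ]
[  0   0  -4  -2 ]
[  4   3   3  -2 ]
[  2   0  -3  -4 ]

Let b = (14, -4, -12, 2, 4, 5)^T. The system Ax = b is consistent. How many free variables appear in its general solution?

Row reduce the augmented matrix [A | b].
R2 ← R2 + (1/3)·R1: [0, 5/3, -5/3, 2/3, 2/3]
R3 ← R3 + R1: [0, 1, -5, -2, 2]
R5 ← R5 − (2/3)·R1: [0, 5/3, 19/3, 8/3, -16/3]
R6 ← R6 − (1/3)·R1: [0, -2/3, -4/3, -5/3, 1/3]
R3 ← R3 − (3/5)·R2: [0, 0, -4, -12/5, 8/5]
R5 ← R5 − R2: [0, 0, 8, 2, -6]
R6 ← R6 + (2/5)·R2: [0, 0, -2, -7/5, 3/5]
R4 ← R4 − R3: [0, 0, 0, 2/5, 2/5]
R5 ← R5 + (2)·R3: [0, 0, 0, -14/5, -14/5]
R6 ← R6 − (1/2)·R3: [0, 0, 0, -1/5, -1/5]
R5 ← R5 + (7)·R4: [0, 0, 0, 0, 0]
R6 ← R6 + (1/2)·R4: [0, 0, 0, 0, 0]
The echelon form has 4 nonzero rows, and every pivot lies in the first 4 columns, so rank(A) = rank([A|b]) = 4.
The system is consistent.
Free variables = (unknowns) − (rank) = 4 − 4 = 0.

0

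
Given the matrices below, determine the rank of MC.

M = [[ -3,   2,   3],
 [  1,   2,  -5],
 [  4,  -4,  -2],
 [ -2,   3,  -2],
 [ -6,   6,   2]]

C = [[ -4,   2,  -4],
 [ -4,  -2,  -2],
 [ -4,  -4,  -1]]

First compute MC:
[[ -8, -22,   5],
 [  8,  18,  -3],
 [  8,  24,  -6],
 [  4,  -2,   4],
 [ -8, -32,  10]]
Now row reduce the product.
R2 ← R2 + R1: [0, -4, 2]
R3 ← R3 + R1: [0, 2, -1]
R4 ← R4 + (1/2)·R1: [0, -13, 13/2]
R5 ← R5 − R1: [0, -10, 5]
R3 ← R3 + (1/2)·R2: [0, 0, 0]
R4 ← R4 − (13/4)·R2: [0, 0, 0]
R5 ← R5 − (5/2)·R2: [0, 0, 0]
2 nonzero rows, so rank(MC) = 2.

2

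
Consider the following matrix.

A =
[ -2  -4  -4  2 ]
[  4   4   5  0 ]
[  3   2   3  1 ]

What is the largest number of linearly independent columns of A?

Row reduce to echelon form.
R2 ← R2 + (2)·R1: [0, -4, -3, 4]
R3 ← R3 + (3/2)·R1: [0, -4, -3, 4]
R3 ← R3 − R2: [0, 0, 0, 0]
Echelon form has 2 nonzero rows, so rank(A) = 2.
The rank gives the maximum number of linearly independent columns: 2.

2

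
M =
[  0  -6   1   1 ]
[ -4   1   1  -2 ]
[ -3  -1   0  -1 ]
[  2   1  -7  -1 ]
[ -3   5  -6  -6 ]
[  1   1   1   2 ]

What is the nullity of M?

0

Row reduce to echelon form.
Swap R1 ↔ R2
R3 ← R3 − (3/4)·R1: [0, -7/4, -3/4, 1/2]
R4 ← R4 + (1/2)·R1: [0, 3/2, -13/2, -2]
R5 ← R5 − (3/4)·R1: [0, 17/4, -27/4, -9/2]
R6 ← R6 + (1/4)·R1: [0, 5/4, 5/4, 3/2]
R3 ← R3 − (7/24)·R2: [0, 0, -25/24, 5/24]
R4 ← R4 + (1/4)·R2: [0, 0, -25/4, -7/4]
R5 ← R5 + (17/24)·R2: [0, 0, -145/24, -91/24]
R6 ← R6 + (5/24)·R2: [0, 0, 35/24, 41/24]
R4 ← R4 − (6)·R3: [0, 0, 0, -3]
R5 ← R5 − (29/5)·R3: [0, 0, 0, -5]
R6 ← R6 + (7/5)·R3: [0, 0, 0, 2]
R5 ← R5 − (5/3)·R4: [0, 0, 0, 0]
R6 ← R6 + (2/3)·R4: [0, 0, 0, 0]
4 nonzero rows, so rank(M) = 4.
M has 4 columns; by rank–nullity, nullity = 4 − 4 = 0.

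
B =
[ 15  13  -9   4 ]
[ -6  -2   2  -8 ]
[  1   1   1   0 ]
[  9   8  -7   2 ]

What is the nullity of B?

1

Row reduce to echelon form.
R2 ← R2 + (2/5)·R1: [0, 16/5, -8/5, -32/5]
R3 ← R3 − (1/15)·R1: [0, 2/15, 8/5, -4/15]
R4 ← R4 − (3/5)·R1: [0, 1/5, -8/5, -2/5]
R3 ← R3 − (1/24)·R2: [0, 0, 5/3, 0]
R4 ← R4 − (1/16)·R2: [0, 0, -3/2, 0]
R4 ← R4 + (9/10)·R3: [0, 0, 0, 0]
3 nonzero rows, so rank(B) = 3.
B has 4 columns; by rank–nullity, nullity = 4 − 3 = 1.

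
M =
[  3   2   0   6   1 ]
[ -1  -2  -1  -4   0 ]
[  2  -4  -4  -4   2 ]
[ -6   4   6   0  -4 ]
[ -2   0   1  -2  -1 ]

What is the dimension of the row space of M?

Row reduce to echelon form.
R2 ← R2 + (1/3)·R1: [0, -4/3, -1, -2, 1/3]
R3 ← R3 − (2/3)·R1: [0, -16/3, -4, -8, 4/3]
R4 ← R4 + (2)·R1: [0, 8, 6, 12, -2]
R5 ← R5 + (2/3)·R1: [0, 4/3, 1, 2, -1/3]
R3 ← R3 − (4)·R2: [0, 0, 0, 0, 0]
R4 ← R4 + (6)·R2: [0, 0, 0, 0, 0]
R5 ← R5 + R2: [0, 0, 0, 0, 0]
Echelon form has 2 nonzero rows, so rank(M) = 2.
The row space has dimension equal to the rank: 2.

2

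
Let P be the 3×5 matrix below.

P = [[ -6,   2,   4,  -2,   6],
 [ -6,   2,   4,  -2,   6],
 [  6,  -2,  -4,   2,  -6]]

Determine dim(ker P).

Row reduce to echelon form.
R2 ← R2 − R1: [0, 0, 0, 0, 0]
R3 ← R3 + R1: [0, 0, 0, 0, 0]
1 nonzero row, so rank(P) = 1.
P has 5 columns; by rank–nullity, nullity = 5 − 1 = 4.

4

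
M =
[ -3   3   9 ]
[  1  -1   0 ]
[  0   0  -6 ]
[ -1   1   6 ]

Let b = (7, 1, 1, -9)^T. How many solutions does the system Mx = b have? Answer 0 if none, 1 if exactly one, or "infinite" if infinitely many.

0

Row reduce the augmented matrix [M | b].
R2 ← R2 + (1/3)·R1: [0, 0, 3, 10/3]
R4 ← R4 − (1/3)·R1: [0, 0, 3, -34/3]
R3 ← R3 + (2)·R2: [0, 0, 0, 23/3]
R4 ← R4 − R2: [0, 0, 0, -44/3]
R4 ← R4 + (44/23)·R3: [0, 0, 0, 0]
The echelon form has 3 nonzero rows; the last pivot sits in the augmented column, so rank(M) = 2 but rank([M|b]) = 3.
Since the ranks differ, the system is inconsistent.
It has no solutions.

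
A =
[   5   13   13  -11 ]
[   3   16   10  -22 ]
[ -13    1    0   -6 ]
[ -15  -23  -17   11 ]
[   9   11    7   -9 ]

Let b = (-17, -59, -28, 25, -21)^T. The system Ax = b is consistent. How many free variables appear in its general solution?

0

Row reduce the augmented matrix [A | b].
R2 ← R2 − (3/5)·R1: [0, 41/5, 11/5, -77/5, -244/5]
R3 ← R3 + (13/5)·R1: [0, 174/5, 169/5, -173/5, -361/5]
R4 ← R4 + (3)·R1: [0, 16, 22, -22, -26]
R5 ← R5 − (9/5)·R1: [0, -62/5, -82/5, 54/5, 48/5]
R3 ← R3 − (174/41)·R2: [0, 0, 1003/41, 1261/41, 5531/41]
R4 ← R4 − (80/41)·R2: [0, 0, 726/41, 330/41, 2838/41]
R5 ← R5 + (62/41)·R2: [0, 0, -536/41, -512/41, -2632/41]
R4 ← R4 − (726/1003)·R3: [0, 0, 0, -14256/1003, -28512/1003]
R5 ← R5 + (536/1003)·R3: [0, 0, 0, 3960/1003, 7920/1003]
R5 ← R5 + (5/18)·R4: [0, 0, 0, 0, 0]
The echelon form has 4 nonzero rows, and every pivot lies in the first 4 columns, so rank(A) = rank([A|b]) = 4.
The system is consistent.
Free variables = (unknowns) − (rank) = 4 − 4 = 0.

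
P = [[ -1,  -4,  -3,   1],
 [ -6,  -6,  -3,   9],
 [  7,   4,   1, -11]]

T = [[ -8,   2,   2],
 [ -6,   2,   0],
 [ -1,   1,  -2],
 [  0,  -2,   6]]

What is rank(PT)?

2

First compute PT:
[[ 35, -15,  10],
 [ 87, -45,  48],
 [-81,  45, -54]]
Now row reduce the product.
R2 ← R2 − (87/35)·R1: [0, -54/7, 162/7]
R3 ← R3 + (81/35)·R1: [0, 72/7, -216/7]
R3 ← R3 + (4/3)·R2: [0, 0, 0]
2 nonzero rows, so rank(PT) = 2.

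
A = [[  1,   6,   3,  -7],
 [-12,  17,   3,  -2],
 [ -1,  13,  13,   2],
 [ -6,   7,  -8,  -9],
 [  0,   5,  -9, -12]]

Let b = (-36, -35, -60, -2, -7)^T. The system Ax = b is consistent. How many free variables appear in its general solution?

Row reduce the augmented matrix [A | b].
R2 ← R2 + (12)·R1: [0, 89, 39, -86, -467]
R3 ← R3 + R1: [0, 19, 16, -5, -96]
R4 ← R4 + (6)·R1: [0, 43, 10, -51, -218]
R3 ← R3 − (19/89)·R2: [0, 0, 683/89, 1189/89, 329/89]
R4 ← R4 − (43/89)·R2: [0, 0, -787/89, -841/89, 679/89]
R5 ← R5 − (5/89)·R2: [0, 0, -996/89, -638/89, 1712/89]
R4 ← R4 + (787/683)·R3: [0, 0, 0, 4060/683, 8120/683]
R5 ← R5 + (996/683)·R3: [0, 0, 0, 8410/683, 16820/683]
R5 ← R5 − (29/14)·R4: [0, 0, 0, 0, 0]
The echelon form has 4 nonzero rows, and every pivot lies in the first 4 columns, so rank(A) = rank([A|b]) = 4.
The system is consistent.
Free variables = (unknowns) − (rank) = 4 − 4 = 0.

0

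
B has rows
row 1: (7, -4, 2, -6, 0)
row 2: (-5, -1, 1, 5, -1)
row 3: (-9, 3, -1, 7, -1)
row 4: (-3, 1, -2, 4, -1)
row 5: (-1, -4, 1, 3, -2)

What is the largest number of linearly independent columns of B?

4

Row reduce to echelon form.
R2 ← R2 + (5/7)·R1: [0, -27/7, 17/7, 5/7, -1]
R3 ← R3 + (9/7)·R1: [0, -15/7, 11/7, -5/7, -1]
R4 ← R4 + (3/7)·R1: [0, -5/7, -8/7, 10/7, -1]
R5 ← R5 + (1/7)·R1: [0, -32/7, 9/7, 15/7, -2]
R3 ← R3 − (5/9)·R2: [0, 0, 2/9, -10/9, -4/9]
R4 ← R4 − (5/27)·R2: [0, 0, -43/27, 35/27, -22/27]
R5 ← R5 − (32/27)·R2: [0, 0, -43/27, 35/27, -22/27]
R4 ← R4 + (43/6)·R3: [0, 0, 0, -20/3, -4]
R5 ← R5 + (43/6)·R3: [0, 0, 0, -20/3, -4]
R5 ← R5 − R4: [0, 0, 0, 0, 0]
Echelon form has 4 nonzero rows, so rank(B) = 4.
The rank gives the maximum number of linearly independent columns: 4.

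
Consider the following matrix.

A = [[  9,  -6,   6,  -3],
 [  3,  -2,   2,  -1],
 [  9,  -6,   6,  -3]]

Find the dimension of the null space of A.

Row reduce to echelon form.
R2 ← R2 − (1/3)·R1: [0, 0, 0, 0]
R3 ← R3 − R1: [0, 0, 0, 0]
1 nonzero row, so rank(A) = 1.
A has 4 columns; by rank–nullity, nullity = 4 − 1 = 3.

3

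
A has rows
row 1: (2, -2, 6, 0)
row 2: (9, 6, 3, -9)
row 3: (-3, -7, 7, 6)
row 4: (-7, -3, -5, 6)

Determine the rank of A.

Row reduce to echelon form.
R2 ← R2 − (9/2)·R1: [0, 15, -24, -9]
R3 ← R3 + (3/2)·R1: [0, -10, 16, 6]
R4 ← R4 + (7/2)·R1: [0, -10, 16, 6]
R3 ← R3 + (2/3)·R2: [0, 0, 0, 0]
R4 ← R4 + (2/3)·R2: [0, 0, 0, 0]
Echelon form has 2 nonzero rows, so rank(A) = 2.

2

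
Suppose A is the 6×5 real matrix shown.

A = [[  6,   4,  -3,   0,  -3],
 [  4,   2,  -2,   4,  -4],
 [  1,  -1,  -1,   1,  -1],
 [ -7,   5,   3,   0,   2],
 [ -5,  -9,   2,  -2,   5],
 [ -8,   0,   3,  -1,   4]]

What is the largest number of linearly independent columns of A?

Row reduce to echelon form.
R2 ← R2 − (2/3)·R1: [0, -2/3, 0, 4, -2]
R3 ← R3 − (1/6)·R1: [0, -5/3, -1/2, 1, -1/2]
R4 ← R4 + (7/6)·R1: [0, 29/3, -1/2, 0, -3/2]
R5 ← R5 + (5/6)·R1: [0, -17/3, -1/2, -2, 5/2]
R6 ← R6 + (4/3)·R1: [0, 16/3, -1, -1, 0]
R3 ← R3 − (5/2)·R2: [0, 0, -1/2, -9, 9/2]
R4 ← R4 + (29/2)·R2: [0, 0, -1/2, 58, -61/2]
R5 ← R5 − (17/2)·R2: [0, 0, -1/2, -36, 39/2]
R6 ← R6 + (8)·R2: [0, 0, -1, 31, -16]
R4 ← R4 − R3: [0, 0, 0, 67, -35]
R5 ← R5 − R3: [0, 0, 0, -27, 15]
R6 ← R6 − (2)·R3: [0, 0, 0, 49, -25]
R5 ← R5 + (27/67)·R4: [0, 0, 0, 0, 60/67]
R6 ← R6 − (49/67)·R4: [0, 0, 0, 0, 40/67]
R6 ← R6 − (2/3)·R5: [0, 0, 0, 0, 0]
Echelon form has 5 nonzero rows, so rank(A) = 5.
The rank gives the maximum number of linearly independent columns: 5.

5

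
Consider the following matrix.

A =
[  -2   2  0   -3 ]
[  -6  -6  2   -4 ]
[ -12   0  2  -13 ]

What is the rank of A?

2

Row reduce to echelon form.
R2 ← R2 − (3)·R1: [0, -12, 2, 5]
R3 ← R3 − (6)·R1: [0, -12, 2, 5]
R3 ← R3 − R2: [0, 0, 0, 0]
Echelon form has 2 nonzero rows, so rank(A) = 2.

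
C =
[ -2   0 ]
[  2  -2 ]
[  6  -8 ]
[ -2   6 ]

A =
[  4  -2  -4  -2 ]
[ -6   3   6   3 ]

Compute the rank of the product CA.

1

First compute CA:
[[ -8,   4,   8,   4],
 [ 20, -10, -20, -10],
 [ 72, -36, -72, -36],
 [-44,  22,  44,  22]]
Now row reduce the product.
R2 ← R2 + (5/2)·R1: [0, 0, 0, 0]
R3 ← R3 + (9)·R1: [0, 0, 0, 0]
R4 ← R4 − (11/2)·R1: [0, 0, 0, 0]
1 nonzero row, so rank(CA) = 1.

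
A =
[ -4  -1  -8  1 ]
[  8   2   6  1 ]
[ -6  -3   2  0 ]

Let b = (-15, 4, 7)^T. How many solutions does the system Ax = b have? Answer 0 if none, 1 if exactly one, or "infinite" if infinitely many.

Row reduce the augmented matrix [A | b].
R2 ← R2 + (2)·R1: [0, 0, -10, 3, -26]
R3 ← R3 − (3/2)·R1: [0, -3/2, 14, -3/2, 59/2]
Swap R2 ↔ R3
The echelon form has 3 nonzero rows, and every pivot lies in the first 4 columns, so rank(A) = rank([A|b]) = 3.
The system is consistent.
rank = 3 < 4 unknowns, so there are infinitely many solutions.

infinite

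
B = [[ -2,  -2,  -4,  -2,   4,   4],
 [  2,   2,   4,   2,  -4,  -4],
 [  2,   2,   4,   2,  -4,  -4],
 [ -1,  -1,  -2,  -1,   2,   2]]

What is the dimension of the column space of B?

1

Row reduce to echelon form.
R2 ← R2 + R1: [0, 0, 0, 0, 0, 0]
R3 ← R3 + R1: [0, 0, 0, 0, 0, 0]
R4 ← R4 − (1/2)·R1: [0, 0, 0, 0, 0, 0]
Echelon form has 1 nonzero row, so rank(B) = 1.
The column space has dimension equal to the rank: 1.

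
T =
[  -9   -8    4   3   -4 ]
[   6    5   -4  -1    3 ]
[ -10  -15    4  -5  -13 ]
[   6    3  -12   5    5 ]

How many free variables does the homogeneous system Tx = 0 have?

2

Row reduce to echelon form.
R2 ← R2 + (2/3)·R1: [0, -1/3, -4/3, 1, 1/3]
R3 ← R3 − (10/9)·R1: [0, -55/9, -4/9, -25/3, -77/9]
R4 ← R4 + (2/3)·R1: [0, -7/3, -28/3, 7, 7/3]
R3 ← R3 − (55/3)·R2: [0, 0, 24, -80/3, -44/3]
R4 ← R4 − (7)·R2: [0, 0, 0, 0, 0]
3 nonzero rows, so rank(T) = 3.
T has 5 columns; by rank–nullity, nullity = 5 − 3 = 2.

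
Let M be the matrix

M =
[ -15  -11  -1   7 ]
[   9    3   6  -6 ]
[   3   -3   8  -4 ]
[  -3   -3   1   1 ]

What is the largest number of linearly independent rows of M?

Row reduce to echelon form.
R2 ← R2 + (3/5)·R1: [0, -18/5, 27/5, -9/5]
R3 ← R3 + (1/5)·R1: [0, -26/5, 39/5, -13/5]
R4 ← R4 − (1/5)·R1: [0, -4/5, 6/5, -2/5]
R3 ← R3 − (13/9)·R2: [0, 0, 0, 0]
R4 ← R4 − (2/9)·R2: [0, 0, 0, 0]
Echelon form has 2 nonzero rows, so rank(M) = 2.
The rank gives the maximum number of linearly independent rows: 2.

2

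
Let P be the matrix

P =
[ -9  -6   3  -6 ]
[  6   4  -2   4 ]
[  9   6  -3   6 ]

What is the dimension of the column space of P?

1

Row reduce to echelon form.
R2 ← R2 + (2/3)·R1: [0, 0, 0, 0]
R3 ← R3 + R1: [0, 0, 0, 0]
Echelon form has 1 nonzero row, so rank(P) = 1.
The column space has dimension equal to the rank: 1.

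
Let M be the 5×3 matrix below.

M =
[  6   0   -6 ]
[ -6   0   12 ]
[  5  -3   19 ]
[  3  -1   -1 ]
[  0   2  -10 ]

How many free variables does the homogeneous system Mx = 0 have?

0

Row reduce to echelon form.
R2 ← R2 + R1: [0, 0, 6]
R3 ← R3 − (5/6)·R1: [0, -3, 24]
R4 ← R4 − (1/2)·R1: [0, -1, 2]
Swap R2 ↔ R3
R4 ← R4 − (1/3)·R2: [0, 0, -6]
R5 ← R5 + (2/3)·R2: [0, 0, 6]
R4 ← R4 + R3: [0, 0, 0]
R5 ← R5 − R3: [0, 0, 0]
3 nonzero rows, so rank(M) = 3.
M has 3 columns; by rank–nullity, nullity = 3 − 3 = 0.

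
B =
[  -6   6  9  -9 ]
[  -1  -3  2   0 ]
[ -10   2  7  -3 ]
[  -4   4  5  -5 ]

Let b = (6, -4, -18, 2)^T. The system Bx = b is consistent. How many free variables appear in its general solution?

Row reduce the augmented matrix [B | b].
R2 ← R2 − (1/6)·R1: [0, -4, 1/2, 3/2, -5]
R3 ← R3 − (5/3)·R1: [0, -8, -8, 12, -28]
R4 ← R4 − (2/3)·R1: [0, 0, -1, 1, -2]
R3 ← R3 − (2)·R2: [0, 0, -9, 9, -18]
R4 ← R4 − (1/9)·R3: [0, 0, 0, 0, 0]
The echelon form has 3 nonzero rows, and every pivot lies in the first 4 columns, so rank(B) = rank([B|b]) = 3.
The system is consistent.
Free variables = (unknowns) − (rank) = 4 − 3 = 1.

1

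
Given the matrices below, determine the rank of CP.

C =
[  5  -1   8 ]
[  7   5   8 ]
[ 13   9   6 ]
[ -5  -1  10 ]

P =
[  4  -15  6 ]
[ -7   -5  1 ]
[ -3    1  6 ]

First compute CP:
[[  3, -62,  77],
 [-31, -122,  95],
 [-29, -234, 123],
 [-43,  90,  29]]
Now row reduce the product.
R2 ← R2 + (31/3)·R1: [0, -2288/3, 2672/3]
R3 ← R3 + (29/3)·R1: [0, -2500/3, 2602/3]
R4 ← R4 + (43/3)·R1: [0, -2396/3, 3398/3]
R3 ← R3 − (625/572)·R2: [0, 0, -15138/143]
R4 ← R4 − (599/572)·R2: [0, 0, 28594/143]
R4 ← R4 + (17/9)·R3: [0, 0, 0]
3 nonzero rows, so rank(CP) = 3.

3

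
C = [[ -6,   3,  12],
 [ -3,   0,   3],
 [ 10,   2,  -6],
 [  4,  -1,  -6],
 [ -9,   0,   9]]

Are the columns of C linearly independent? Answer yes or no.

Row reduce C to echelon form.
R2 ← R2 − (1/2)·R1: [0, -3/2, -3]
R3 ← R3 + (5/3)·R1: [0, 7, 14]
R4 ← R4 + (2/3)·R1: [0, 1, 2]
R5 ← R5 − (3/2)·R1: [0, -9/2, -9]
R3 ← R3 + (14/3)·R2: [0, 0, 0]
R4 ← R4 + (2/3)·R2: [0, 0, 0]
R5 ← R5 − (3)·R2: [0, 0, 0]
2 pivots among 3 columns.
Only 2 < 3 pivot columns, so the columns are linearly dependent.

no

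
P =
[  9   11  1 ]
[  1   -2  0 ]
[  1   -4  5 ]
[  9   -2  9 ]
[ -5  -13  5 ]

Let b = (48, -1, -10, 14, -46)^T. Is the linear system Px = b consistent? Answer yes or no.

yes

Row reduce the augmented matrix [P | b].
R2 ← R2 − (1/9)·R1: [0, -29/9, -1/9, -19/3]
R3 ← R3 − (1/9)·R1: [0, -47/9, 44/9, -46/3]
R4 ← R4 − R1: [0, -13, 8, -34]
R5 ← R5 + (5/9)·R1: [0, -62/9, 50/9, -58/3]
R3 ← R3 − (47/29)·R2: [0, 0, 147/29, -147/29]
R4 ← R4 − (117/29)·R2: [0, 0, 245/29, -245/29]
R5 ← R5 − (62/29)·R2: [0, 0, 168/29, -168/29]
R4 ← R4 − (5/3)·R3: [0, 0, 0, 0]
R5 ← R5 − (8/7)·R3: [0, 0, 0, 0]
The echelon form has 3 nonzero rows, and every pivot lies in the first 3 columns, so rank(P) = rank([P|b]) = 3.
The system is consistent.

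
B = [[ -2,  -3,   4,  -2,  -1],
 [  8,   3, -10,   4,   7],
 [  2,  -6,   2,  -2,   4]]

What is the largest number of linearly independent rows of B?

2

Row reduce to echelon form.
R2 ← R2 + (4)·R1: [0, -9, 6, -4, 3]
R3 ← R3 + R1: [0, -9, 6, -4, 3]
R3 ← R3 − R2: [0, 0, 0, 0, 0]
Echelon form has 2 nonzero rows, so rank(B) = 2.
The rank gives the maximum number of linearly independent rows: 2.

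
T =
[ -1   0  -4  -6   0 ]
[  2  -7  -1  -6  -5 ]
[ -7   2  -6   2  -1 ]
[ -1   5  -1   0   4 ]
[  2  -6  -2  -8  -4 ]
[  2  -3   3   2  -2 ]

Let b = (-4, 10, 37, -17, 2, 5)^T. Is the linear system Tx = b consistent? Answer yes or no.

yes

Row reduce the augmented matrix [T | b].
R2 ← R2 + (2)·R1: [0, -7, -9, -18, -5, 2]
R3 ← R3 − (7)·R1: [0, 2, 22, 44, -1, 65]
R4 ← R4 − R1: [0, 5, 3, 6, 4, -13]
R5 ← R5 + (2)·R1: [0, -6, -10, -20, -4, -6]
R6 ← R6 + (2)·R1: [0, -3, -5, -10, -2, -3]
R3 ← R3 + (2/7)·R2: [0, 0, 136/7, 272/7, -17/7, 459/7]
R4 ← R4 + (5/7)·R2: [0, 0, -24/7, -48/7, 3/7, -81/7]
R5 ← R5 − (6/7)·R2: [0, 0, -16/7, -32/7, 2/7, -54/7]
R6 ← R6 − (3/7)·R2: [0, 0, -8/7, -16/7, 1/7, -27/7]
R4 ← R4 + (3/17)·R3: [0, 0, 0, 0, 0, 0]
R5 ← R5 + (2/17)·R3: [0, 0, 0, 0, 0, 0]
R6 ← R6 + (1/17)·R3: [0, 0, 0, 0, 0, 0]
The echelon form has 3 nonzero rows, and every pivot lies in the first 5 columns, so rank(T) = rank([T|b]) = 3.
The system is consistent.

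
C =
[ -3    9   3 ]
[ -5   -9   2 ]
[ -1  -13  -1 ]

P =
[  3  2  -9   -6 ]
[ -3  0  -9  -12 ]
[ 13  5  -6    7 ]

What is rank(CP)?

First compute CP:
[[  3,   9, -72, -69],
 [ 38,   0, 114, 152],
 [ 23,  -7, 132, 155]]
Now row reduce the product.
R2 ← R2 − (38/3)·R1: [0, -114, 1026, 1026]
R3 ← R3 − (23/3)·R1: [0, -76, 684, 684]
R3 ← R3 − (2/3)·R2: [0, 0, 0, 0]
2 nonzero rows, so rank(CP) = 2.

2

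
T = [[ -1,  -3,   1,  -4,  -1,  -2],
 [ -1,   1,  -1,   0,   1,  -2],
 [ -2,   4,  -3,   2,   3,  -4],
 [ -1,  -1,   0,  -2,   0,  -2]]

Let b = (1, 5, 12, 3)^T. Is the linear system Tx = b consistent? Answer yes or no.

Row reduce the augmented matrix [T | b].
R2 ← R2 − R1: [0, 4, -2, 4, 2, 0, 4]
R3 ← R3 − (2)·R1: [0, 10, -5, 10, 5, 0, 10]
R4 ← R4 − R1: [0, 2, -1, 2, 1, 0, 2]
R3 ← R3 − (5/2)·R2: [0, 0, 0, 0, 0, 0, 0]
R4 ← R4 − (1/2)·R2: [0, 0, 0, 0, 0, 0, 0]
The echelon form has 2 nonzero rows, and every pivot lies in the first 6 columns, so rank(T) = rank([T|b]) = 2.
The system is consistent.

yes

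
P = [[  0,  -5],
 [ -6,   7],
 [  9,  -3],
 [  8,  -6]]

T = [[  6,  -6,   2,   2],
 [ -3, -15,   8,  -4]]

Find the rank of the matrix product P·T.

First compute PT:
[[ 15,  75, -40,  20],
 [-57, -69,  44, -40],
 [ 63,  -9,  -6,  30],
 [ 66,  42, -32,  40]]
Now row reduce the product.
R2 ← R2 + (19/5)·R1: [0, 216, -108, 36]
R3 ← R3 − (21/5)·R1: [0, -324, 162, -54]
R4 ← R4 − (22/5)·R1: [0, -288, 144, -48]
R3 ← R3 + (3/2)·R2: [0, 0, 0, 0]
R4 ← R4 + (4/3)·R2: [0, 0, 0, 0]
2 nonzero rows, so rank(PT) = 2.

2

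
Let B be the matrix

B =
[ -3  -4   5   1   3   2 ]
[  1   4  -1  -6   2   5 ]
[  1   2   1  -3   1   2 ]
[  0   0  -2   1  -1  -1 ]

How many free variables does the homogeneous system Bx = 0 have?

Row reduce to echelon form.
R2 ← R2 + (1/3)·R1: [0, 8/3, 2/3, -17/3, 3, 17/3]
R3 ← R3 + (1/3)·R1: [0, 2/3, 8/3, -8/3, 2, 8/3]
R3 ← R3 − (1/4)·R2: [0, 0, 5/2, -5/4, 5/4, 5/4]
R4 ← R4 + (4/5)·R3: [0, 0, 0, 0, 0, 0]
3 nonzero rows, so rank(B) = 3.
B has 6 columns; by rank–nullity, nullity = 6 − 3 = 3.

3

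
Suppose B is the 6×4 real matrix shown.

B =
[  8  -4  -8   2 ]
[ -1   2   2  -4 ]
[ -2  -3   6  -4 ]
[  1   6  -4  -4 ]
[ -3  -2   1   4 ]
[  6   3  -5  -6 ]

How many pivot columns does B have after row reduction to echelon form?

4

Row reduce to echelon form.
R2 ← R2 + (1/8)·R1: [0, 3/2, 1, -15/4]
R3 ← R3 + (1/4)·R1: [0, -4, 4, -7/2]
R4 ← R4 − (1/8)·R1: [0, 13/2, -3, -17/4]
R5 ← R5 + (3/8)·R1: [0, -7/2, -2, 19/4]
R6 ← R6 − (3/4)·R1: [0, 6, 1, -15/2]
R3 ← R3 + (8/3)·R2: [0, 0, 20/3, -27/2]
R4 ← R4 − (13/3)·R2: [0, 0, -22/3, 12]
R5 ← R5 + (7/3)·R2: [0, 0, 1/3, -4]
R6 ← R6 − (4)·R2: [0, 0, -3, 15/2]
R4 ← R4 + (11/10)·R3: [0, 0, 0, -57/20]
R5 ← R5 − (1/20)·R3: [0, 0, 0, -133/40]
R6 ← R6 + (9/20)·R3: [0, 0, 0, 57/40]
R5 ← R5 − (7/6)·R4: [0, 0, 0, 0]
R6 ← R6 + (1/2)·R4: [0, 0, 0, 0]
Echelon form has 4 nonzero rows, so rank(B) = 4.
Each nonzero row contributes one pivot column: 4 pivot columns.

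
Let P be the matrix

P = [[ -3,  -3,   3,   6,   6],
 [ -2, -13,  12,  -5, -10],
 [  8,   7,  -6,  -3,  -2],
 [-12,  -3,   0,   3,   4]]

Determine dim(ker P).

Row reduce to echelon form.
R2 ← R2 − (2/3)·R1: [0, -11, 10, -9, -14]
R3 ← R3 + (8/3)·R1: [0, -1, 2, 13, 14]
R4 ← R4 − (4)·R1: [0, 9, -12, -21, -20]
R3 ← R3 − (1/11)·R2: [0, 0, 12/11, 152/11, 168/11]
R4 ← R4 + (9/11)·R2: [0, 0, -42/11, -312/11, -346/11]
R4 ← R4 + (7/2)·R3: [0, 0, 0, 20, 22]
4 nonzero rows, so rank(P) = 4.
P has 5 columns; by rank–nullity, nullity = 5 − 4 = 1.

1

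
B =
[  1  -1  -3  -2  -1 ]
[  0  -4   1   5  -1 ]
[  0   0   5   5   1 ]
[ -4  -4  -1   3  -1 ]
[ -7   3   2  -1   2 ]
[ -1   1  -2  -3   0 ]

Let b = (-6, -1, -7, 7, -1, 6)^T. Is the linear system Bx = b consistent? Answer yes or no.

no

Row reduce the augmented matrix [B | b].
R4 ← R4 + (4)·R1: [0, -8, -13, -5, -5, -17]
R5 ← R5 + (7)·R1: [0, -4, -19, -15, -5, -43]
R6 ← R6 + R1: [0, 0, -5, -5, -1, 0]
R4 ← R4 − (2)·R2: [0, 0, -15, -15, -3, -15]
R5 ← R5 − R2: [0, 0, -20, -20, -4, -42]
R4 ← R4 + (3)·R3: [0, 0, 0, 0, 0, -36]
R5 ← R5 + (4)·R3: [0, 0, 0, 0, 0, -70]
R6 ← R6 + R3: [0, 0, 0, 0, 0, -7]
R5 ← R5 − (35/18)·R4: [0, 0, 0, 0, 0, 0]
R6 ← R6 − (7/36)·R4: [0, 0, 0, 0, 0, 0]
The echelon form has 4 nonzero rows; the last pivot sits in the augmented column, so rank(B) = 3 but rank([B|b]) = 4.
Since the ranks differ, the system is inconsistent.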